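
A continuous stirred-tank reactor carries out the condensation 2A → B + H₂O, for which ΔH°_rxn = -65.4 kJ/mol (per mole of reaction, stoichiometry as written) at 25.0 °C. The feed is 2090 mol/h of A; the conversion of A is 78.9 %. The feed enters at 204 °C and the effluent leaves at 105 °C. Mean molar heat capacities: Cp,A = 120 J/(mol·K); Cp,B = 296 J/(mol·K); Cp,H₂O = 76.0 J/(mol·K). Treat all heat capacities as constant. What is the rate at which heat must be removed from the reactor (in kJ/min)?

Q_out = 1170 kJ/min

Extent of reaction ξ = 0.789 × 2090 / 2 = 824.5 mol/h
Reaction term: ξ·ΔH°_rxn = 824.5 × -65.4 = -53923 kJ/h
Sensible, feed 204→25 °C: -44893 kJ/h
Outlet flows (mol/h): A 440.99, B 824.5, H₂O 824.5
Sensible, products 25→105 °C: 28771 kJ/h
Q = ΔH = -70045 kJ/h = -19.457 kW
Heat removed = 1167.4 kJ/min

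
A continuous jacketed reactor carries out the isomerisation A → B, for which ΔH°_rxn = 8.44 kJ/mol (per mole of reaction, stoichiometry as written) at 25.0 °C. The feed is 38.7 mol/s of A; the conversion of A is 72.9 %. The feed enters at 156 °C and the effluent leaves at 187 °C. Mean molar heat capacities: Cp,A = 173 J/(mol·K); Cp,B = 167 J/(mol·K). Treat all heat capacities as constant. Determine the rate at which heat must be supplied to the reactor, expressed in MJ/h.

Extent of reaction ξ = 0.729 × 38.7 = 28.212 mol/s
Reaction term: ξ·ΔH°_rxn = 28.212 × 8.44 = 238.11 kJ/s
Sensible, feed 156→25 °C: -877.06 kJ/s
Outlet flows (mol/s): A 10.488, B 28.212
Sensible, products 25→187 °C: 1057.2 kJ/s
Q = ΔH = 418.24 kJ/s = 418.24 kW
Heat supplied = 1505.7 MJ/h

Q_in = 1510 MJ/h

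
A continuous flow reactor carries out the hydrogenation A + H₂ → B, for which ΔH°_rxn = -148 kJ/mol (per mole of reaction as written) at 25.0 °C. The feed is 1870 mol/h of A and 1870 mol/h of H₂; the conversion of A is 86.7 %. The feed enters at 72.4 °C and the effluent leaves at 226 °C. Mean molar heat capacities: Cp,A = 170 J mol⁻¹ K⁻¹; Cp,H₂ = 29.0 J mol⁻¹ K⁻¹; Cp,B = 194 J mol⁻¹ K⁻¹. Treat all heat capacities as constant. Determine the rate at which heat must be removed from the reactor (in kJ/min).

Extent of reaction ξ = 0.867 × 1870 = 1621.3 mol/h
Reaction term: ξ·ΔH°_rxn = 1621.3 × -148 = -239950 kJ/h
Sensible, feed 72.4→25 °C: -17639 kJ/h
Outlet flows (mol/h): A 248.71, H₂ 248.71, B 1621.3
Sensible, products 25→226 °C: 73169 kJ/h
Q = ΔH = -184420 kJ/h = -51.228 kW
Heat removed = 3073.7 kJ/min

Q_out = 3070 kJ/min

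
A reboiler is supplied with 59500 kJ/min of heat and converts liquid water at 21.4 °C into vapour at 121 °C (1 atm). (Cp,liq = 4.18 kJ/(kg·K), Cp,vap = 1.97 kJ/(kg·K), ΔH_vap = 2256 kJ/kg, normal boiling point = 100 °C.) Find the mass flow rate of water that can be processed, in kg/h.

ṁ = 1360 kg/h

Δh = 4.18×(100−21.4) + 2256 + 1.97×(121−100) = 2625.9 kJ/kg
Q = 59500 kJ/min = 991.67 kJ/s = 3.57e+06 kJ/h
ṁ = Q/Δh = 3.57e+06 / 2625.9 = 1359.5 kg/h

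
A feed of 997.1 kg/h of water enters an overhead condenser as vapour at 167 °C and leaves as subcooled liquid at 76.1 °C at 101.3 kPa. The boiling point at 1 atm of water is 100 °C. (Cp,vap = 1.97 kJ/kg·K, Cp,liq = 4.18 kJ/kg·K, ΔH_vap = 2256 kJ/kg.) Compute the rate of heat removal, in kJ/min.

Q_c = 41300 kJ/min

vapour 167→100 °C: -131.99 kJ/kg
condensation at 100 °C: -2256 kJ/kg
liquid 100→76.1 °C: -99.902 kJ/kg
Δh = -131.99 + -2256 + -99.902 = -2487.9 kJ/kg
Q = ṁ·Δh = 997.1 kg/h × -2487.9 kJ/kg = -2.4807e+06 kJ/h
|Q| = 689.08 kW = 41345 kJ/min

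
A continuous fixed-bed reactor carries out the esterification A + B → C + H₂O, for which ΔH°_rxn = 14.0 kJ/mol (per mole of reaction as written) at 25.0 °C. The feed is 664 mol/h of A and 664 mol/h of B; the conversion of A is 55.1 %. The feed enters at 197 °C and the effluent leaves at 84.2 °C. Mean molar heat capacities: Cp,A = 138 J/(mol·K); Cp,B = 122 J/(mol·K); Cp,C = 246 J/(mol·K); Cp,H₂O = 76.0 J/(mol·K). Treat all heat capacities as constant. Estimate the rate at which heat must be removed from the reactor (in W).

Extent of reaction ξ = 0.551 × 664 = 365.86 mol/h
Reaction term: ξ·ΔH°_rxn = 365.86 × 14.0 = 5122.1 kJ/h
Sensible, feed 197→25 °C: -29694 kJ/h
Outlet flows (mol/h): A 298.14, B 298.14, C 365.86, H₂O 365.86
Sensible, products 25→84.2 °C: 11563 kJ/h
Q = ΔH = -13009 kJ/h = -3.6136 kW
Heat removed = 3613.6 W

Q_out = 3610 W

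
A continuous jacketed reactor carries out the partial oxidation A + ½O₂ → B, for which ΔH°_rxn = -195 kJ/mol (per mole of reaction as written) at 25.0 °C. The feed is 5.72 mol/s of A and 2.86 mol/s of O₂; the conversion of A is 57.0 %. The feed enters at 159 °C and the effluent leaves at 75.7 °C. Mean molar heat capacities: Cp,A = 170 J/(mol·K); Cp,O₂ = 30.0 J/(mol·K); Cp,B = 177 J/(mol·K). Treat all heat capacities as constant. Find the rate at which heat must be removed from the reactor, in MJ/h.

Q_out = 2610 MJ/h

Extent of reaction ξ = 0.570 × 5.72 = 3.2604 mol/s
Reaction term: ξ·ΔH°_rxn = 3.2604 × -195 = -635.78 kJ/s
Sensible, feed 159→25 °C: -141.8 kJ/s
Outlet flows (mol/s): A 2.4596, O₂ 1.2298, B 3.2604
Sensible, products 25→75.7 °C: 52.328 kJ/s
Q = ΔH = -725.25 kJ/s = -725.25 kW
Heat removed = 2610.9 MJ/h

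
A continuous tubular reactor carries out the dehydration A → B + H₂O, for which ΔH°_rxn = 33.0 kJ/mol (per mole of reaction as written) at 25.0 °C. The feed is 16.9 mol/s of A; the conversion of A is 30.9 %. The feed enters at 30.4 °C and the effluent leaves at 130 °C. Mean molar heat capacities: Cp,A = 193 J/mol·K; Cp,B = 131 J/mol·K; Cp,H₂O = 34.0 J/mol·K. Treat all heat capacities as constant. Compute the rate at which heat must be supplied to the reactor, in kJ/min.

Q_in = 28900 kJ/min

Extent of reaction ξ = 0.309 × 16.9 = 5.2221 mol/s
Reaction term: ξ·ΔH°_rxn = 5.2221 × 33.0 = 172.33 kJ/s
Sensible, feed 30.4→25 °C: -17.613 kJ/s
Outlet flows (mol/s): A 11.678, B 5.2221, H₂O 5.2221
Sensible, products 25→130 °C: 327.13 kJ/s
Q = ΔH = 481.84 kJ/s = 481.84 kW
Heat supplied = 28910 kJ/min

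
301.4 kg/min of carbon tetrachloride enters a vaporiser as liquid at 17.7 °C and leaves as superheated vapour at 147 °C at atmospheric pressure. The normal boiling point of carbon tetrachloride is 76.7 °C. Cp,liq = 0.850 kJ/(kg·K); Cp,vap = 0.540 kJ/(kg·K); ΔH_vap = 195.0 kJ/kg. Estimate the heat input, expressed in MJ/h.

liquid 17.7→76.7 °C: 50.15 kJ/kg
vaporisation at 76.7 °C: 195 kJ/kg
vapour 76.7→147 °C: 37.962 kJ/kg
Δh = 50.15 + 195 + 37.962 = 283.11 kJ/kg
Q = ṁ·Δh = 301.4 kg/min × 283.11 kJ/kg = 85330 kJ/min
|Q| = 1422.2 kW = 5119.8 MJ/h

Q = 5120 MJ/h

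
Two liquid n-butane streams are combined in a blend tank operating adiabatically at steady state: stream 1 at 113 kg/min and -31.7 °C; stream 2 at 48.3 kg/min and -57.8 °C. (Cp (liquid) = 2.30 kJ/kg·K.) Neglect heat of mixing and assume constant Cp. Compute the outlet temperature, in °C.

T_out = -39.5 °C

Adiabatic, steady state ⇒ Σ ṁᵢCp,ᵢ(T_out − Tᵢ) = 0
Σ ṁᵢCp,ᵢTᵢ = 113×2.30×-31.7 + 48.3×2.30×-57.8 = -14660
Σ ṁᵢCp,ᵢ = 113×2.30 + 48.3×2.30 = 370.99
T_out = -14660 / 370.99 = -39.515 °C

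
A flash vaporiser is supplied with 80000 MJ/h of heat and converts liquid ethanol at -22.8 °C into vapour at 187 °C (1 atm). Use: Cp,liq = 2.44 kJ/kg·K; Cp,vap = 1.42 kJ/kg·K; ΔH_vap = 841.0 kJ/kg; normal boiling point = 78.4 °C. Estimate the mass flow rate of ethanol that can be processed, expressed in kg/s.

Δh = 2.44×(78.4−-22.8) + 841.0 + 1.42×(187−78.4) = 1242.1 kJ/kg
Q = 80000 MJ/h = 22222 kJ/s = 22222 kJ/s
ṁ = Q/Δh = 22222 / 1242.1 = 17.89 kg/s

ṁ = 17.9 kg/s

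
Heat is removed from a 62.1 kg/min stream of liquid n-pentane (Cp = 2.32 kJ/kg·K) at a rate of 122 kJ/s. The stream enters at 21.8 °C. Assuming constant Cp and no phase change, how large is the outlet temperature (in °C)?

T_out = -29.0 °C

Q = 122 kJ/s = 7320 kJ/min
ΔT = Q/(ṁ·Cp) = 7320/(62.1×2.32) = 50.808 K
T_out = 21.8 − 50.808 = -29.008 °C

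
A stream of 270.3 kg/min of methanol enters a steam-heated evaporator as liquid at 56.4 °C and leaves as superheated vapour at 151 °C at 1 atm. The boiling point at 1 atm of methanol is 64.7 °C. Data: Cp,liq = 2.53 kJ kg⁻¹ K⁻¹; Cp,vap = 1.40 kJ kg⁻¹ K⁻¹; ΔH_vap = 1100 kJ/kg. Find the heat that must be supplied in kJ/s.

liquid 56.4→64.7 °C: 20.999 kJ/kg
vaporisation at 64.7 °C: 1100 kJ/kg
vapour 64.7→151 °C: 120.82 kJ/kg
Δh = 20.999 + 1100 + 120.82 = 1241.8 kJ/kg
Q = ṁ·Δh = 270.3 kg/min × 1241.8 kJ/kg = 335660 kJ/min
|Q| = 5594.4 kW

Q = 5590 kJ/s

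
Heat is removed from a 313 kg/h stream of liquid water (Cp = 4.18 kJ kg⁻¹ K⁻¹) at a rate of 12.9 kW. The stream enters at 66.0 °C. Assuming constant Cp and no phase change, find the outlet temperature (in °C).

Q = 12.9 kW = 46440 kJ/h
ΔT = Q/(ṁ·Cp) = 46440/(313×4.18) = 35.495 K
T_out = 66.0 − 35.495 = 30.505 °C

T_out = 30.5 °C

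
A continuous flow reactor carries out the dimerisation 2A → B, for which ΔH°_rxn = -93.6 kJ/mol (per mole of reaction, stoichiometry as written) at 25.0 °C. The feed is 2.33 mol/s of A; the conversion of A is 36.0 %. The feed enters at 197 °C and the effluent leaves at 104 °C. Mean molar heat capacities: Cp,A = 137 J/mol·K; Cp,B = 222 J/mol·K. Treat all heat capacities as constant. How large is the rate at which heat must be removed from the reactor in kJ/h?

Extent of reaction ξ = 0.360 × 2.33 / 2 = 0.4194 mol/s
Reaction term: ξ·ΔH°_rxn = 0.4194 × -93.6 = -39.256 kJ/s
Sensible, feed 197→25 °C: -54.904 kJ/s
Outlet flows (mol/s): A 1.4912, B 0.4194
Sensible, products 25→104 °C: 23.495 kJ/s
Q = ΔH = -70.665 kJ/s = -70.665 kW
Heat removed = 254390 kJ/h

Q_out = 254000 kJ/h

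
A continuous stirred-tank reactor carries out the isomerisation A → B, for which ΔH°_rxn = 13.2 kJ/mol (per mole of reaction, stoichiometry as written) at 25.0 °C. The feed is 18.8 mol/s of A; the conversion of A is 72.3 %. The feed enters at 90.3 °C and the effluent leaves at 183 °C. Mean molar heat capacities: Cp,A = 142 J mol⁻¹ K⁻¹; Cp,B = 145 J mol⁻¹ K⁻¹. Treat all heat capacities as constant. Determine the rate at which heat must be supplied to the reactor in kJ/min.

Extent of reaction ξ = 0.723 × 18.8 = 13.592 mol/s
Reaction term: ξ·ΔH°_rxn = 13.592 × 13.2 = 179.42 kJ/s
Sensible, feed 90.3→25 °C: -174.32 kJ/s
Outlet flows (mol/s): A 5.2076, B 13.592
Sensible, products 25→183 °C: 428.24 kJ/s
Q = ΔH = 433.33 kJ/s = 433.33 kW
Heat supplied = 26000 kJ/min

Q_in = 26000 kJ/min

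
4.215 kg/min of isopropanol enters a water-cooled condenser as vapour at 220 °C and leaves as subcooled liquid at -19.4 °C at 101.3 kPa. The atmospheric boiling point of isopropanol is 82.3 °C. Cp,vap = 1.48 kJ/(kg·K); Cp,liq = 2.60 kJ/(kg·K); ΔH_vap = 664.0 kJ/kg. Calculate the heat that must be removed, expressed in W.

vapour 220→82.3 °C: -203.8 kJ/kg
condensation at 82.3 °C: -664 kJ/kg
liquid 82.3→-19.4 °C: -264.42 kJ/kg
Δh = -203.8 + -664 + -264.42 = -1132.2 kJ/kg
Q = ṁ·Δh = 4.215 kg/min × -1132.2 kJ/kg = -4772.3 kJ/min
|Q| = 79.538 kW = 79538 W

Q_c = 79500 W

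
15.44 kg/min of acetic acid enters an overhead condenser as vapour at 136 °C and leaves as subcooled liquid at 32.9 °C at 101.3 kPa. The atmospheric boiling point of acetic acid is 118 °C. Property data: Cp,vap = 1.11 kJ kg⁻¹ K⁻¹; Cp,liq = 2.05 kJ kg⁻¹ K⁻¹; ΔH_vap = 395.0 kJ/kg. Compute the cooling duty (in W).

vapour 136→118 °C: -19.98 kJ/kg
condensation at 118 °C: -395 kJ/kg
liquid 118→32.9 °C: -174.45 kJ/kg
Δh = -19.98 + -395 + -174.45 = -589.43 kJ/kg
Q = ṁ·Δh = 15.44 kg/min × -589.43 kJ/kg = -9100.9 kJ/min
|Q| = 151.68 kW = 151680 W

Q_c = 152000 W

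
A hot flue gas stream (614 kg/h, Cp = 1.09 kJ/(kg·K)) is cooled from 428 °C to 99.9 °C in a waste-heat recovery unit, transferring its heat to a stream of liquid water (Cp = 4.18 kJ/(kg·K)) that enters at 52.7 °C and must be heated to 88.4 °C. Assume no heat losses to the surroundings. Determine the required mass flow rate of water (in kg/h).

ṁ_c = 1470 kg/h

Heat released by hot stream: Q = 614 × 1.09 × (428 − 99.9) = 219580 kJ/h
Energy balance on cold side (adiabatic exchanger): Q = ṁ_c·Cp_c·(T_c,out − T_c,in)
ṁ_c = 219580 / [4.18 × (88.4 − 52.7)] = 1471.5 kg/h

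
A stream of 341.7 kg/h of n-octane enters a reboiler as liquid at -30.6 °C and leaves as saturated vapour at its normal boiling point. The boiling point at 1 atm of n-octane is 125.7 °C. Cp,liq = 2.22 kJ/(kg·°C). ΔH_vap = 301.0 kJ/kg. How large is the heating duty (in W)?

Q = 61500 W

liquid -30.6→125.7 °C: 346.99 kJ/kg
vaporisation at 125.7 °C: 301 kJ/kg
Δh = 346.99 + 301 = 647.99 kJ/kg
Q = ṁ·Δh = 341.7 kg/h × 647.99 kJ/kg = 221420 kJ/h
|Q| = 61.505 kW = 61505 W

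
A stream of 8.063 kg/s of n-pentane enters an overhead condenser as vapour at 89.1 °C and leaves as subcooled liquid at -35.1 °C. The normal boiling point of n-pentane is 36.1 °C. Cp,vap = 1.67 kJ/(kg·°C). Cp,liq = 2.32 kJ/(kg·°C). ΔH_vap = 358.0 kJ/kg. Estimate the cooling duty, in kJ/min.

vapour 89.1→36.1 °C: -88.51 kJ/kg
condensation at 36.1 °C: -358 kJ/kg
liquid 36.1→-35.1 °C: -165.18 kJ/kg
Δh = -88.51 + -358 + -165.18 = -611.69 kJ/kg
Q = ṁ·Δh = 8.063 kg/s × -611.69 kJ/kg = -4932.1 kJ/s
|Q| = 4932.1 kW = 295930 kJ/min

Q_c = 296000 kJ/min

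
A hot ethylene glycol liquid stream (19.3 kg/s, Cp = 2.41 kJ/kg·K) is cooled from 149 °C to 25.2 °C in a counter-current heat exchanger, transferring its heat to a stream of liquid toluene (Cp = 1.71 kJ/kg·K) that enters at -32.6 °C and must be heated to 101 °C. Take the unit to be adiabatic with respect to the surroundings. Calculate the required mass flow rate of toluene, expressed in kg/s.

Heat released by hot stream: Q = 19.3 × 2.41 × (149 − 25.2) = 5758.3 kJ/s
Energy balance on cold side (adiabatic exchanger): Q = ṁ_c·Cp_c·(T_c,out − T_c,in)
ṁ_c = 5758.3 / [1.71 × (101 − -32.6)] = 25.205 kg/s

ṁ_c = 25.2 kg/s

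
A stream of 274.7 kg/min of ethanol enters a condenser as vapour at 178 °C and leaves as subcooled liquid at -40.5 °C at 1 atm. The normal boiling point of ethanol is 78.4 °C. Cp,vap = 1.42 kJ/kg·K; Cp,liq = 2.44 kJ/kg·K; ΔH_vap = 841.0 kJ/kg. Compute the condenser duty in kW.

Q_c = 5830 kW

vapour 178→78.4 °C: -141.43 kJ/kg
condensation at 78.4 °C: -841 kJ/kg
liquid 78.4→-40.5 °C: -290.12 kJ/kg
Δh = -141.43 + -841 + -290.12 = -1272.5 kJ/kg
Q = ṁ·Δh = 274.7 kg/min × -1272.5 kJ/kg = -349570 kJ/min
|Q| = 5826.1 kW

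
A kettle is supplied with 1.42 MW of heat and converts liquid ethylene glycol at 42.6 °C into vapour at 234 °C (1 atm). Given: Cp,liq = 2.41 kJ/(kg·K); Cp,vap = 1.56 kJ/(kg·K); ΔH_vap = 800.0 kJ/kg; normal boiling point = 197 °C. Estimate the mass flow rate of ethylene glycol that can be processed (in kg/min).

Δh = 2.41×(197−42.6) + 800.0 + 1.56×(234−197) = 1229.8 kJ/kg
Q = 1.42 MW = 1420 kJ/s = 85200 kJ/min
ṁ = Q/Δh = 85200 / 1229.8 = 69.278 kg/min

ṁ = 69.3 kg/min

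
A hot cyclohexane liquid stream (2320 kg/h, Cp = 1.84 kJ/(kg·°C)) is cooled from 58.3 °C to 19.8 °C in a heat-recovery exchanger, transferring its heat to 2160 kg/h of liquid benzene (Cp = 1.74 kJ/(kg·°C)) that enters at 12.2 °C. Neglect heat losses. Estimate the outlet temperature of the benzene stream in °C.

T_c,out = 55.9 °C

Heat released by hot stream: Q = 2320 × 1.84 × (58.3 − 19.8) = 164350 kJ/h
Energy balance on cold side (adiabatic exchanger): Q = ṁ_c·Cp_c·(T_c,out − T_c,in)
T_c,out = 12.2 + 164350/(2160 × 1.74) = 55.928 °C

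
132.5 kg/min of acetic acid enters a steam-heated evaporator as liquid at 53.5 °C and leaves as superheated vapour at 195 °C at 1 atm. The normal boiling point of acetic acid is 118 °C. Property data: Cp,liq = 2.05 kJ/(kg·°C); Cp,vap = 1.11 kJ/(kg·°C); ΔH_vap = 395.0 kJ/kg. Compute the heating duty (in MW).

liquid 53.5→118 °C: 132.22 kJ/kg
vaporisation at 118 °C: 395 kJ/kg
vapour 118→195 °C: 85.47 kJ/kg
Δh = 132.22 + 395 + 85.47 = 612.7 kJ/kg
Q = ṁ·Δh = 132.5 kg/min × 612.7 kJ/kg = 81182 kJ/min
|Q| = 1353 kW = 1.353 MW

Q = 1.35 MW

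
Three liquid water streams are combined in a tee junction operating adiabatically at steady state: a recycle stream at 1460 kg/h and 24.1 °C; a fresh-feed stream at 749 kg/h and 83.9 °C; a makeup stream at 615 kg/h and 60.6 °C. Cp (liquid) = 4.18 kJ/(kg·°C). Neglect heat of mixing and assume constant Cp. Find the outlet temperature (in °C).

T_out = 47.9 °C

No heat crosses the boundary, so H_out = H_in.
T_out = Σ ṁᵢCp,ᵢTᵢ / Σ ṁᵢCp,ᵢ
      = 565540 / 11804 = 47.909 °C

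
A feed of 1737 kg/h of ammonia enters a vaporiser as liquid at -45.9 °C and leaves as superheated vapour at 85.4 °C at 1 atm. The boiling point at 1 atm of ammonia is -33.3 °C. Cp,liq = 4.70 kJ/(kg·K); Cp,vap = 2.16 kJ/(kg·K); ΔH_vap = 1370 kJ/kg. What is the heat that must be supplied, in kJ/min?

liquid -45.9→-33.3 °C: 59.22 kJ/kg
vaporisation at -33.3 °C: 1370 kJ/kg
vapour -33.3→85.4 °C: 256.39 kJ/kg
Δh = 59.22 + 1370 + 256.39 = 1685.6 kJ/kg
Q = ṁ·Δh = 1737 kg/h × 1685.6 kJ/kg = 2.9279e+06 kJ/h
|Q| = 813.31 kW = 48798 kJ/min

Q = 48800 kJ/min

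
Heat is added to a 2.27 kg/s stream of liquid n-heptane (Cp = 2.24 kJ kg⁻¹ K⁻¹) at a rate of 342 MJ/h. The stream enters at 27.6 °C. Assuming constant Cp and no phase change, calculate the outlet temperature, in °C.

T_out = 46.3 °C

Q = 342 MJ/h = 95 kJ/s
ΔT = Q/(ṁ·Cp) = 95/(2.27×2.24) = 18.683 K
T_out = 27.6 + 18.683 = 46.283 °C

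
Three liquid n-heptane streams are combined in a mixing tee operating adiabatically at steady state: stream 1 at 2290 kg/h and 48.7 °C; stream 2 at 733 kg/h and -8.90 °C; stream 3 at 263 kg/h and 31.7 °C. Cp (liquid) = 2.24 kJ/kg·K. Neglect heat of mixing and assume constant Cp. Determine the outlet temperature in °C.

Energy balance with Q = 0: Σ ṁᵢCp,ᵢ(T_out − Tᵢ) = 0
T_out = Σ ṁᵢCp,ᵢTᵢ / Σ ṁᵢCp,ᵢ
      = 253870 / 7360.6 = 34.491 °C

T_out = 34.5 °C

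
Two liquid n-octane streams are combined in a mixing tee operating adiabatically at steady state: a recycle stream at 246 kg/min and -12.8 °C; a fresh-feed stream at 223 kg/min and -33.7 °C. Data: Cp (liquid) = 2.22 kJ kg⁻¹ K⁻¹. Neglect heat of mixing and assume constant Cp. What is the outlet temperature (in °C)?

T_out = -22.7 °C

No heat crosses the boundary, so H_out = H_in.
Σ ṁᵢCp,ᵢTᵢ = 246×2.22×-12.8 + 223×2.22×-33.7 = -23674
Σ ṁᵢCp,ᵢ = 246×2.22 + 223×2.22 = 1041.2
T_out = -23674 / 1041.2 = -22.738 °C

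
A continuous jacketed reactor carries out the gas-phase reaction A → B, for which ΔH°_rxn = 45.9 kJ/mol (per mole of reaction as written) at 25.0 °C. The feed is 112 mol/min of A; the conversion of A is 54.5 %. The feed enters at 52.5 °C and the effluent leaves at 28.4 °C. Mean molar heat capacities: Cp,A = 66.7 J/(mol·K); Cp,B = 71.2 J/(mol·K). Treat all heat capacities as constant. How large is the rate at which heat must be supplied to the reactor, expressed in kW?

Q_in = 43.7 kW

Extent of reaction ξ = 0.545 × 112 = 61.04 mol/min
Reaction term: ξ·ΔH°_rxn = 61.04 × 45.9 = 2801.7 kJ/min
Sensible, feed 52.5→25 °C: -205.44 kJ/min
Outlet flows (mol/min): A 50.96, B 61.04
Sensible, products 25→28.4 °C: 26.333 kJ/min
Q = ΔH = 2622.6 kJ/min = 43.711 kW
Heat supplied = 43.711 kW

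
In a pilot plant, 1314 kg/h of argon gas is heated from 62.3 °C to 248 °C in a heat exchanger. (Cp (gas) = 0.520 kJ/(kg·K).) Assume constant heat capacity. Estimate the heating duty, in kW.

Q = ṁ·Cp·ΔT = 1314 × 0.520 × (248 − 62.3) = 126890 kJ/h
Converting: 126890 / 3600 s = 35.246 kW

Q = 35.2 kW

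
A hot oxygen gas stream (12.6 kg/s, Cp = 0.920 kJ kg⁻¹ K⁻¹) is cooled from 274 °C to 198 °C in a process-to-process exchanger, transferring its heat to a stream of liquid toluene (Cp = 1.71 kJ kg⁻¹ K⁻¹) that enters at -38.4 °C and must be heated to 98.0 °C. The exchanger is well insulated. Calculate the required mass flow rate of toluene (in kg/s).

ṁ_c = 3.78 kg/s

Heat released by hot stream: Q = 12.6 × 0.920 × (274 − 198) = 880.99 kJ/s
Energy balance on cold side (adiabatic exchanger): Q = ṁ_c·Cp_c·(T_c,out − T_c,in)
ṁ_c = 880.99 / [1.71 × (98.0 − -38.4)] = 3.7771 kg/s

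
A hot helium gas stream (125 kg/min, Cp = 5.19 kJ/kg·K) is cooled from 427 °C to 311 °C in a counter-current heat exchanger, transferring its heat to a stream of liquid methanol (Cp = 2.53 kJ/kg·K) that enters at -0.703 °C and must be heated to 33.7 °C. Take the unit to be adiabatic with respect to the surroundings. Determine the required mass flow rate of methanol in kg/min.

Heat released by hot stream: Q = 125 × 5.19 × (427 − 311) = 75255 kJ/min
Energy balance on cold side (adiabatic exchanger): Q = ṁ_c·Cp_c·(T_c,out − T_c,in)
ṁ_c = 75255 / [2.53 × (33.7 − -0.703)] = 864.61 kg/min

ṁ_c = 865 kg/min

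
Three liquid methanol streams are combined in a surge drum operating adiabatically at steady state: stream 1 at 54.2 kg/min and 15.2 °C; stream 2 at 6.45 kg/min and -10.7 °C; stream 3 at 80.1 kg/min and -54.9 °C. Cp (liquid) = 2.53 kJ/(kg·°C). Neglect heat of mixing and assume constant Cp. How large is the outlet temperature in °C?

T_out = -25.9 °C

No heat crosses the boundary, so H_out = H_in.
Σ ṁᵢCp,ᵢTᵢ = 54.2×2.53×15.2 + 6.45×2.53×-10.7 + 80.1×2.53×-54.9 = -9215.9
Σ ṁᵢCp,ᵢ = 54.2×2.53 + 6.45×2.53 + 80.1×2.53 = 356.1
T_out = -9215.9 / 356.1 = -25.88 °C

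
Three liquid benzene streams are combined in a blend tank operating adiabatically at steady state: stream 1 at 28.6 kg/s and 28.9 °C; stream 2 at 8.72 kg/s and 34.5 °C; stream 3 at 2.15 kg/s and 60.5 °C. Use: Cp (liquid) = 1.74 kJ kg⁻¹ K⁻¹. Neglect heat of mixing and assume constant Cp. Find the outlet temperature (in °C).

Energy balance with Q = 0: Σ ṁᵢCp,ᵢ(T_out − Tᵢ) = 0
T_out = Σ ṁᵢCp,ᵢTᵢ / Σ ṁᵢCp,ᵢ
      = 2188 / 68.678 = 31.859 °C

T_out = 31.9 °C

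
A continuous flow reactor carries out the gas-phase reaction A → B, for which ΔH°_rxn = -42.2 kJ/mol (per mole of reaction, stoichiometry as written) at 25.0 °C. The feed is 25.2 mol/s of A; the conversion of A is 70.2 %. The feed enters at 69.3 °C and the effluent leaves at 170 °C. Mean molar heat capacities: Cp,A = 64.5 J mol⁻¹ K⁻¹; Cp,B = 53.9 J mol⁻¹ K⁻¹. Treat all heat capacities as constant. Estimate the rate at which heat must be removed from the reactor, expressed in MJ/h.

Q_out = 2200 MJ/h

Extent of reaction ξ = 0.702 × 25.2 = 17.69 mol/s
Reaction term: ξ·ΔH°_rxn = 17.69 × -42.2 = -746.53 kJ/s
Sensible, feed 69.3→25 °C: -72.005 kJ/s
Outlet flows (mol/s): A 7.5096, B 17.69
Sensible, products 25→170 °C: 208.49 kJ/s
Q = ΔH = -610.05 kJ/s = -610.05 kW
Heat removed = 2196.2 MJ/h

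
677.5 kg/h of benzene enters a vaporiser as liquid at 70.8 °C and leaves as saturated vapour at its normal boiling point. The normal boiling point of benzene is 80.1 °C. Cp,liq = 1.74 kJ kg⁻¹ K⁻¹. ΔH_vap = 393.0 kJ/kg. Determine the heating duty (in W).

Q = 77000 W

liquid 70.8→80.1 °C: 16.182 kJ/kg
vaporisation at 80.1 °C: 393 kJ/kg
Δh = 16.182 + 393 = 409.18 kJ/kg
Q = ṁ·Δh = 677.5 kg/h × 409.18 kJ/kg = 277220 kJ/h
|Q| = 77.006 kW = 77006 W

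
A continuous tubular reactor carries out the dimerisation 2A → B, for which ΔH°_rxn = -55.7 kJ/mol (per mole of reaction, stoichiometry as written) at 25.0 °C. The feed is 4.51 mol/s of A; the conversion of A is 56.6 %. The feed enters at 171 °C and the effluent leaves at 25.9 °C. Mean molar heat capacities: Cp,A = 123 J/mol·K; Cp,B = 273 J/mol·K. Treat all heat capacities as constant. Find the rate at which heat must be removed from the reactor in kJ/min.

Q_out = 9090 kJ/min

Extent of reaction ξ = 0.566 × 4.51 / 2 = 1.2763 mol/s
Reaction term: ξ·ΔH°_rxn = 1.2763 × -55.7 = -71.092 kJ/s
Sensible, feed 171→25 °C: -80.991 kJ/s
Outlet flows (mol/s): A 1.9573, B 1.2763
Sensible, products 25→25.9 °C: 0.53027 kJ/s
Q = ΔH = -151.55 kJ/s = -151.55 kW
Heat removed = 9093.1 kJ/min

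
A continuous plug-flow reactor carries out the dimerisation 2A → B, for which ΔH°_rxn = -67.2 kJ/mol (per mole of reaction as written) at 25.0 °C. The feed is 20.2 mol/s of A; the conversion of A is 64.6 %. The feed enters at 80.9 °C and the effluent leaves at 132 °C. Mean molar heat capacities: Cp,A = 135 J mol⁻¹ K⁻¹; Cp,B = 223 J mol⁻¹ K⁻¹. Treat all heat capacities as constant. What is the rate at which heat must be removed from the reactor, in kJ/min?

Extent of reaction ξ = 0.646 × 20.2 / 2 = 6.5246 mol/s
Reaction term: ξ·ΔH°_rxn = 6.5246 × -67.2 = -438.45 kJ/s
Sensible, feed 80.9→25 °C: -152.44 kJ/s
Outlet flows (mol/s): A 7.1508, B 6.5246
Sensible, products 25→132 °C: 258.98 kJ/s
Q = ΔH = -331.92 kJ/s = -331.92 kW
Heat removed = 19915 kJ/min

Q_out = 19900 kJ/min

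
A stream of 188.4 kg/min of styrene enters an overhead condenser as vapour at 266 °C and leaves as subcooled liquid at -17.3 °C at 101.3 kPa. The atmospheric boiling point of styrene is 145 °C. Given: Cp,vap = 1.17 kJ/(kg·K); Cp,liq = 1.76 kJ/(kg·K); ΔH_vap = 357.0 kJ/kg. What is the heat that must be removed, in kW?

vapour 266→145 °C: -141.57 kJ/kg
condensation at 145 °C: -357 kJ/kg
liquid 145→-17.3 °C: -285.65 kJ/kg
Δh = -141.57 + -357 + -285.65 = -784.22 kJ/kg
Q = ṁ·Δh = 188.4 kg/min × -784.22 kJ/kg = -147750 kJ/min
|Q| = 2462.4 kW

Q_c = 2460 kW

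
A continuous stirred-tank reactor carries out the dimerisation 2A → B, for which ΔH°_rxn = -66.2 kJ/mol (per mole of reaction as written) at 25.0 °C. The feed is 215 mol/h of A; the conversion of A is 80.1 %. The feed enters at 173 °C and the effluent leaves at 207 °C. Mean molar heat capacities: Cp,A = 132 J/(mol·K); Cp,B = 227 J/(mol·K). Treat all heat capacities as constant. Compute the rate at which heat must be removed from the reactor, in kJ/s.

Extent of reaction ξ = 0.801 × 215 / 2 = 86.108 mol/h
Reaction term: ξ·ΔH°_rxn = 86.108 × -66.2 = -5700.3 kJ/h
Sensible, feed 173→25 °C: -4200.2 kJ/h
Outlet flows (mol/h): A 42.785, B 86.108
Sensible, products 25→207 °C: 4585.3 kJ/h
Q = ΔH = -5315.2 kJ/h = -1.4765 kW
Heat removed = 1.4765 kJ/s

Q_out = 1.48 kJ/s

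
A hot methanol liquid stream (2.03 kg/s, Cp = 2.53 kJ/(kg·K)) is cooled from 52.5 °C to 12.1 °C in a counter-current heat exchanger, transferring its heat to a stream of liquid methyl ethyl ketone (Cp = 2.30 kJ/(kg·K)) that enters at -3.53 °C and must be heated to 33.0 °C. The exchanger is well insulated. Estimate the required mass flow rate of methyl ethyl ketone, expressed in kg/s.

ṁ_c = 2.47 kg/s

Heat released by hot stream: Q = 2.03 × 2.53 × (52.5 − 12.1) = 207.49 kJ/s
Energy balance on cold side (adiabatic exchanger): Q = ṁ_c·Cp_c·(T_c,out − T_c,in)
ṁ_c = 207.49 / [2.30 × (33.0 − -3.53)] = 2.4696 kg/s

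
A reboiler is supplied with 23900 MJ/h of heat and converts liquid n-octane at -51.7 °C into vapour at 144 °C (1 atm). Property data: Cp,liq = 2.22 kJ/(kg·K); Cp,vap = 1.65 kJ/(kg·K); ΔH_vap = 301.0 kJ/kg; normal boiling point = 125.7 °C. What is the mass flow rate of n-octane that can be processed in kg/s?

Δh = 2.22×(125.7−-51.7) + 301.0 + 1.65×(144−125.7) = 725.02 kJ/kg
Q = 23900 MJ/h = 6638.9 kJ/s = 6638.9 kJ/s
ṁ = Q/Δh = 6638.9 / 725.02 = 9.1568 kg/s

ṁ = 9.16 kg/s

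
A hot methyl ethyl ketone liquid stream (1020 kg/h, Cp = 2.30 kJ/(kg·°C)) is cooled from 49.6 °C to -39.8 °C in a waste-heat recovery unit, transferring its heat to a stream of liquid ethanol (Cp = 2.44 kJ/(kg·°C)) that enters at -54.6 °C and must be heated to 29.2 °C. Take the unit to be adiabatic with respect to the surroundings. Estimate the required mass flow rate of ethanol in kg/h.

ṁ_c = 1030 kg/h

Heat released by hot stream: Q = 1020 × 2.30 × (49.6 − -39.8) = 209730 kJ/h
Energy balance on cold side (adiabatic exchanger): Q = ṁ_c·Cp_c·(T_c,out − T_c,in)
ṁ_c = 209730 / [2.44 × (29.2 − -54.6)] = 1025.7 kg/h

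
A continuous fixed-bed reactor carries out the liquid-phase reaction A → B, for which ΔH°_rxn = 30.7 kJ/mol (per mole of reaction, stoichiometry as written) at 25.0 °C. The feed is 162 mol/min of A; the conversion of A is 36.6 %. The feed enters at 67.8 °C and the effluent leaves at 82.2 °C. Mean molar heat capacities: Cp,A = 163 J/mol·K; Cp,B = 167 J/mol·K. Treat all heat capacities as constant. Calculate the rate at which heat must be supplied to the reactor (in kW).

Q_in = 36.9 kW

Extent of reaction ξ = 0.366 × 162 = 59.292 mol/min
Reaction term: ξ·ΔH°_rxn = 59.292 × 30.7 = 1820.3 kJ/min
Sensible, feed 67.8→25 °C: -1130.2 kJ/min
Outlet flows (mol/min): A 102.71, B 59.292
Sensible, products 25→82.2 °C: 1524 kJ/min
Q = ΔH = 2214.1 kJ/min = 36.901 kW
Heat supplied = 36.901 kW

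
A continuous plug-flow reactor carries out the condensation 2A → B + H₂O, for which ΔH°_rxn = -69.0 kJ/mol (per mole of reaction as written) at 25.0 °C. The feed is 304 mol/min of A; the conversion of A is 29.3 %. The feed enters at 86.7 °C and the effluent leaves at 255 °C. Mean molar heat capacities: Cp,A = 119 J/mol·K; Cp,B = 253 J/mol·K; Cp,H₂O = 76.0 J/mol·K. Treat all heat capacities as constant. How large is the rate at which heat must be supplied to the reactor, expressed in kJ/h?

Extent of reaction ξ = 0.293 × 304 / 2 = 44.536 mol/min
Reaction term: ξ·ΔH°_rxn = 44.536 × -69.0 = -3073 kJ/min
Sensible, feed 86.7→25 °C: -2232.1 kJ/min
Outlet flows (mol/min): A 214.93, B 44.536, H₂O 44.536
Sensible, products 25→255 °C: 9252.6 kJ/min
Q = ΔH = 3947.6 kJ/min = 65.793 kW
Heat supplied = 236850 kJ/h

Q_in = 237000 kJ/h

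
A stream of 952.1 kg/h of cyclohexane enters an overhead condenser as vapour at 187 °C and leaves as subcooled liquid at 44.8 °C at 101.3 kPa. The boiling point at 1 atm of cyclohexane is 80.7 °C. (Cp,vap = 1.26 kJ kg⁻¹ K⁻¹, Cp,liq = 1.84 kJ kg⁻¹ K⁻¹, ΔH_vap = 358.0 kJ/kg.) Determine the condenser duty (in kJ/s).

vapour 187→80.7 °C: -133.94 kJ/kg
condensation at 80.7 °C: -358 kJ/kg
liquid 80.7→44.8 °C: -66.056 kJ/kg
Δh = -133.94 + -358 + -66.056 = -557.99 kJ/kg
Q = ṁ·Δh = 952.1 kg/h × -557.99 kJ/kg = -531270 kJ/h
|Q| = 147.57 kW

Q_c = 148 kJ/s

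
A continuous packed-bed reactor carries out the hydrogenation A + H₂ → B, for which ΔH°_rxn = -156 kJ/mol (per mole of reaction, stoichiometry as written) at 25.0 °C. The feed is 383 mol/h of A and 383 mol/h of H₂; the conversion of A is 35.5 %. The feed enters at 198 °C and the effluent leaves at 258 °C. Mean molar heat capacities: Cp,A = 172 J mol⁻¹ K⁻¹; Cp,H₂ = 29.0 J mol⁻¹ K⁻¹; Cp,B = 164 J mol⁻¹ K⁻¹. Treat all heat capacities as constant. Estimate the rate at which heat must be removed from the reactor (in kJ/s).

Q_out = 4.93 kJ/s

Extent of reaction ξ = 0.355 × 383 = 135.97 mol/h
Reaction term: ξ·ΔH°_rxn = 135.97 × -156 = -21211 kJ/h
Sensible, feed 198→25 °C: -13318 kJ/h
Outlet flows (mol/h): A 247.03, H₂ 247.03, B 135.97
Sensible, products 25→258 °C: 16765 kJ/h
Q = ΔH = -17764 kJ/h = -4.9344 kW
Heat removed = 4.9344 kJ/s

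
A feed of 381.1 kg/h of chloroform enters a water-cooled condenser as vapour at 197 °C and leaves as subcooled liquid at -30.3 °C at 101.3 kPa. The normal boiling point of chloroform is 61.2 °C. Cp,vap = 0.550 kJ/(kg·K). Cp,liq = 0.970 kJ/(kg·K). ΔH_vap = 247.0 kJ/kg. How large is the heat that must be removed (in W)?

vapour 197→61.2 °C: -74.69 kJ/kg
condensation at 61.2 °C: -247 kJ/kg
liquid 61.2→-30.3 °C: -88.755 kJ/kg
Δh = -74.69 + -247 + -88.755 = -410.44 kJ/kg
Q = ṁ·Δh = 381.1 kg/h × -410.44 kJ/kg = -156420 kJ/h
|Q| = 43.45 kW = 43450 W

Q_c = 43500 W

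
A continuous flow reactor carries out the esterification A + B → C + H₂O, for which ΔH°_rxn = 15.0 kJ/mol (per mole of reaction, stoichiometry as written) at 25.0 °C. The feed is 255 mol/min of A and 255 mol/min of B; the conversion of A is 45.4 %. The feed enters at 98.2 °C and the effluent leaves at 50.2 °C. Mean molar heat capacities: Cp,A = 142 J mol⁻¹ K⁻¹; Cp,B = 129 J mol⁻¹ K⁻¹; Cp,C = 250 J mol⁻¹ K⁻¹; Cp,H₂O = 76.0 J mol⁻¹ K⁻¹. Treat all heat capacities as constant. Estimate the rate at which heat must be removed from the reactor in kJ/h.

Extent of reaction ξ = 0.454 × 255 = 115.77 mol/min
Reaction term: ξ·ΔH°_rxn = 115.77 × 15.0 = 1736.6 kJ/min
Sensible, feed 98.2→25 °C: -5058.5 kJ/min
Outlet flows (mol/min): A 139.23, B 139.23, C 115.77, H₂O 115.77
Sensible, products 25→50.2 °C: 1901.9 kJ/min
Q = ΔH = -1420 kJ/min = -23.667 kW
Heat removed = 85202 kJ/h

Q_out = 85200 kJ/h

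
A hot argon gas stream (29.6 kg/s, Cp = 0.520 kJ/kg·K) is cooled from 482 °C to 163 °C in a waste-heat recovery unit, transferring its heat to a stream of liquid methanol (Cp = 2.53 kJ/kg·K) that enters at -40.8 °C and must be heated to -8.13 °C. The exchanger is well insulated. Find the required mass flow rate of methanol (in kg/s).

Heat released by hot stream: Q = 29.6 × 0.520 × (482 − 163) = 4910 kJ/s
Energy balance on cold side (adiabatic exchanger): Q = ṁ_c·Cp_c·(T_c,out − T_c,in)
ṁ_c = 4910 / [2.53 × (-8.13 − -40.8)] = 59.404 kg/s

ṁ_c = 59.4 kg/s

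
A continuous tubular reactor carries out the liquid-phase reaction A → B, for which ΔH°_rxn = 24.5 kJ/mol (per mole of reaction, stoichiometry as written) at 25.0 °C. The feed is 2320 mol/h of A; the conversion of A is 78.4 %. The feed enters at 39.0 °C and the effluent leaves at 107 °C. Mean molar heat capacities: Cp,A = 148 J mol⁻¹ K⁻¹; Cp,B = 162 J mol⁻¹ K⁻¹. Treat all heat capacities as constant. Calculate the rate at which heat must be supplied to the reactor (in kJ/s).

Q_in = 19.4 kJ/s

Extent of reaction ξ = 0.784 × 2320 = 1818.9 mol/h
Reaction term: ξ·ΔH°_rxn = 1818.9 × 24.5 = 44563 kJ/h
Sensible, feed 39.0→25 °C: -4807 kJ/h
Outlet flows (mol/h): A 501.12, B 1818.9
Sensible, products 25→107 °C: 30244 kJ/h
Q = ΔH = 69999 kJ/h = 19.444 kW
Heat supplied = 19.444 kJ/s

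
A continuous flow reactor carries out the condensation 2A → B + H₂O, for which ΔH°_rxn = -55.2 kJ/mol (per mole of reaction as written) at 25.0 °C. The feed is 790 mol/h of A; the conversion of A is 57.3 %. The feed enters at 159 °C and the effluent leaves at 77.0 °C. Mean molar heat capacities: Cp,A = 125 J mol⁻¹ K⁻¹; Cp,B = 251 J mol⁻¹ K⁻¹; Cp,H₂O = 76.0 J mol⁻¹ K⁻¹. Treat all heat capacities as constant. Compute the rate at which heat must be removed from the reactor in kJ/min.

Q_out = 328 kJ/min

Extent of reaction ξ = 0.573 × 790 / 2 = 226.33 mol/h
Reaction term: ξ·ΔH°_rxn = 226.33 × -55.2 = -12494 kJ/h
Sensible, feed 159→25 °C: -13232 kJ/h
Outlet flows (mol/h): A 337.33, B 226.33, H₂O 226.33
Sensible, products 25→77.0 °C: 6041.2 kJ/h
Q = ΔH = -19685 kJ/h = -5.468 kW
Heat removed = 328.08 kJ/min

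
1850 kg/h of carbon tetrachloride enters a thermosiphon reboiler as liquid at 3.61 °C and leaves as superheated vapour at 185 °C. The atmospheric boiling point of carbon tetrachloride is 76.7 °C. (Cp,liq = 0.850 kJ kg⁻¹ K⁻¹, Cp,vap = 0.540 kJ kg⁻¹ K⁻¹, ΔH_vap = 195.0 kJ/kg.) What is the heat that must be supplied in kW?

Q = 162 kW

liquid 3.61→76.7 °C: 62.127 kJ/kg
vaporisation at 76.7 °C: 195 kJ/kg
vapour 76.7→185 °C: 58.482 kJ/kg
Δh = 62.127 + 195 + 58.482 = 315.61 kJ/kg
Q = ṁ·Δh = 1850 kg/h × 315.61 kJ/kg = 583880 kJ/h
|Q| = 162.19 kW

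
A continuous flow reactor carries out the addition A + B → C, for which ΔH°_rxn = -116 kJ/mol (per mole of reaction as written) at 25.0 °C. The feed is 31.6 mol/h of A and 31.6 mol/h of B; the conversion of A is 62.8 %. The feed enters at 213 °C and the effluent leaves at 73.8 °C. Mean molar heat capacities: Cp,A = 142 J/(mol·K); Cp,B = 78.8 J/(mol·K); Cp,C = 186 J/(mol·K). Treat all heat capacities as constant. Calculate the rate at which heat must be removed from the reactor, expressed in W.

Q_out = 919 W

Extent of reaction ξ = 0.628 × 31.6 = 19.845 mol/h
Reaction term: ξ·ΔH°_rxn = 19.845 × -116 = -2302 kJ/h
Sensible, feed 213→25 °C: -1311.7 kJ/h
Outlet flows (mol/h): A 11.755, B 11.755, C 19.845
Sensible, products 25→73.8 °C: 306.79 kJ/h
Q = ΔH = -3306.9 kJ/h = -0.91859 kW
Heat removed = 918.59 W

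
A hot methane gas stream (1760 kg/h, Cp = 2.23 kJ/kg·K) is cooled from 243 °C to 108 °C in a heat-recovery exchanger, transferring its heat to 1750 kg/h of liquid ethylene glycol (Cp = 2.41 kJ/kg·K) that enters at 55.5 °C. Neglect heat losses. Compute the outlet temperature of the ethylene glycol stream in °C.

Heat released by hot stream: Q = 1760 × 2.23 × (243 − 108) = 529850 kJ/h
Energy balance on cold side (adiabatic exchanger): Q = ṁ_c·Cp_c·(T_c,out − T_c,in)
T_c,out = 55.5 + 529850/(1750 × 2.41) = 181.13 °C

T_c,out = 181 °C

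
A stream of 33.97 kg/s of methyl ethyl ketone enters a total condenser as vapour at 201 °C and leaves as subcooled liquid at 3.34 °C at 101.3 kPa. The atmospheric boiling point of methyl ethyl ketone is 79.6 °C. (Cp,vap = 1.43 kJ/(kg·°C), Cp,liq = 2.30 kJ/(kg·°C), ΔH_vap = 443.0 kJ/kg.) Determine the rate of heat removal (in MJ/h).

Q_c = 96900 MJ/h

vapour 201→79.6 °C: -173.6 kJ/kg
condensation at 79.6 °C: -443 kJ/kg
liquid 79.6→3.34 °C: -175.4 kJ/kg
Δh = -173.6 + -443 + -175.4 = -792 kJ/kg
Q = ṁ·Δh = 33.97 kg/s × -792 kJ/kg = -26904 kJ/s
|Q| = 26904 kW = 96855 MJ/h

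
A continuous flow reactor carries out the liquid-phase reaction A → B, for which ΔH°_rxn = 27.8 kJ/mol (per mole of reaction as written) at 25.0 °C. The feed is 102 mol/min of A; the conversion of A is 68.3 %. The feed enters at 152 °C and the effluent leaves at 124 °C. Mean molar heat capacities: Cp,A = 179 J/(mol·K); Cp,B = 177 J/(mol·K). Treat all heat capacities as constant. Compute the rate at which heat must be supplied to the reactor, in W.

Q_in = 23500 W

Extent of reaction ξ = 0.683 × 102 = 69.666 mol/min
Reaction term: ξ·ΔH°_rxn = 69.666 × 27.8 = 1936.7 kJ/min
Sensible, feed 152→25 °C: -2318.8 kJ/min
Outlet flows (mol/min): A 32.334, B 69.666
Sensible, products 25→124 °C: 1793.7 kJ/min
Q = ΔH = 1411.7 kJ/min = 23.528 kW
Heat supplied = 23528 W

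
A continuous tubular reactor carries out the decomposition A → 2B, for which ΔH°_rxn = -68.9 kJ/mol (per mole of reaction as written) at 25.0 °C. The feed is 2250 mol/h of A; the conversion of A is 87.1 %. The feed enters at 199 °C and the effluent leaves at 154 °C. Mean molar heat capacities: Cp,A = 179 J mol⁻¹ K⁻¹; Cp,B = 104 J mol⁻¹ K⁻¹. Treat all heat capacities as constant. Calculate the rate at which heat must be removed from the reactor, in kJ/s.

Extent of reaction ξ = 0.871 × 2250 = 1959.8 mol/h
Reaction term: ξ·ΔH°_rxn = 1959.8 × -68.9 = -135030 kJ/h
Sensible, feed 199→25 °C: -70078 kJ/h
Outlet flows (mol/h): A 290.25, B 3919.5
Sensible, products 25→154 °C: 59286 kJ/h
Q = ΔH = -145820 kJ/h = -40.505 kW
Heat removed = 40.505 kJ/s

Q_out = 40.5 kJ/s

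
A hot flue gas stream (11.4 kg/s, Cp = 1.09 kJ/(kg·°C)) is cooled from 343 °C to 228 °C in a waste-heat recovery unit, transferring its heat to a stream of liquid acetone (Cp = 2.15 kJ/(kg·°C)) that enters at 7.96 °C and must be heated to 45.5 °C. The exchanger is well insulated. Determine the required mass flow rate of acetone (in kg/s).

Heat released by hot stream: Q = 11.4 × 1.09 × (343 − 228) = 1429 kJ/s
Energy balance on cold side (adiabatic exchanger): Q = ṁ_c·Cp_c·(T_c,out − T_c,in)
ṁ_c = 1429 / [2.15 × (45.5 − 7.96)] = 17.705 kg/s

ṁ_c = 17.7 kg/s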